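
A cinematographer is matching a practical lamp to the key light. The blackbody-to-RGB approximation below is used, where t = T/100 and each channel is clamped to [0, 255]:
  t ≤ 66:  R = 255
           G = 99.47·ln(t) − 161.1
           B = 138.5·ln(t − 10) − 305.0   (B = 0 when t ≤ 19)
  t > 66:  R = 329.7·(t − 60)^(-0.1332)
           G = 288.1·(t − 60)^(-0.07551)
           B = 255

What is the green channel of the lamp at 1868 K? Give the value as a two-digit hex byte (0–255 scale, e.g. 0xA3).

t = 1868/100 = 18.68; the t ≤ 66 branch applies.
G = 99.47·ln 18.68 − 161.1 = 99.47·2.9275 − 161.1 = 130.094.
Rounded: 130; in hex, 0x82.

0x82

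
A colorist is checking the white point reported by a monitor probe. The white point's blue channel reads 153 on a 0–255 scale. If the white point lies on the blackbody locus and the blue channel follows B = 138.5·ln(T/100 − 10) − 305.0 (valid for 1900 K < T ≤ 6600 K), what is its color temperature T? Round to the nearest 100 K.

3700 K

ln(t − 10) = (153 + 305.0) / 138.5 = 3.3069.
t − 10 = e^3.3069 = 27.299, so t = 37.299.
T = 100·t = 3730 K → 3700 K to the nearest 100 K.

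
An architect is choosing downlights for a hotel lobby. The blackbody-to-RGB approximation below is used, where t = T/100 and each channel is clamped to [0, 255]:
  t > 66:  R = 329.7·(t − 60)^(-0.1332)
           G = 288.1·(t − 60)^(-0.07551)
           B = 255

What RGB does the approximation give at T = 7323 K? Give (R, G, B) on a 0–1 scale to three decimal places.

(0.917, 0.930, 1.000)

t = 7323/100 = 73.23; the t > 66 branch applies.
R = 329.7·(73.23 − 60)^(-0.1332) = 329.7·13.23^(-0.1332) = 329.7·0.70894 = 233.737.
G = 288.1·(73.23 − 60)^(-0.07551) = 288.1·13.23^(-0.07551) = 288.1·0.82283 = 237.058.
B = 255 by definition for t > 66.
Dividing each by 255: (0.9166, 0.9296, 1.0000) → (0.917, 0.930, 1.000).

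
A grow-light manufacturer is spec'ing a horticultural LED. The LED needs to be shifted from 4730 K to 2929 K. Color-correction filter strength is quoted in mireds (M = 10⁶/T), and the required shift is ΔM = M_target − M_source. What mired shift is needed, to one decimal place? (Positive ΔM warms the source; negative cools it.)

M_source = 10⁶/4730 = 211.416; M_target = 10⁶/2929 = 341.413.
ΔM = 341.413 − 211.416 = 129.997 → +130.0 mireds, a warming shift.

+130.0 mireds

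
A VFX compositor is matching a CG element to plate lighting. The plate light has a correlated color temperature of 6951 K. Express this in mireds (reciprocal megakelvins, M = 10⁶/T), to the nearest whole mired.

144 mireds

M = 10⁶ / 6951 = 143.864 → 144 mireds.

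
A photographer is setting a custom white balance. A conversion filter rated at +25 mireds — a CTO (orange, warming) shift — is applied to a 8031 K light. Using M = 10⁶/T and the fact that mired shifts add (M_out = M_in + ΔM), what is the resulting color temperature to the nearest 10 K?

M_in = 10⁶/8031 = 124.52 mireds.
M_out = 124.52 + (+25) = 149.52 mireds.
T_out = 10⁶/149.52 = 6688.2 K → 6690 K.

6690 K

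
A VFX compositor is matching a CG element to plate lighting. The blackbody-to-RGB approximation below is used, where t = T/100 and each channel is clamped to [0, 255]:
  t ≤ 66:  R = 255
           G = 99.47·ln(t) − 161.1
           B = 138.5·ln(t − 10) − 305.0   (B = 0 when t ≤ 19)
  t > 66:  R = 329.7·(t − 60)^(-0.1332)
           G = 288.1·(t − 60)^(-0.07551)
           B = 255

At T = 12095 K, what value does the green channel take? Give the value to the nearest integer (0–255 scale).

211

t = 12095/100 = 120.95; the t > 66 branch applies.
G = 288.1·(120.95 − 60)^(-0.07551) = 288.1·60.95^(-0.07551) = 288.1·0.73319 = 211.232.
Rounded: 211.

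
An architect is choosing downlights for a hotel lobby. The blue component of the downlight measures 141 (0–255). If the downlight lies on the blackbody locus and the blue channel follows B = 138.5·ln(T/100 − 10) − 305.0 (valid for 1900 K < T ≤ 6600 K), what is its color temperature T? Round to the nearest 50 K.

ln(t − 10) = (141 + 305.0) / 138.5 = 3.2202.
t − 10 = e^3.2202 = 25.034, so t = 35.034.
T = 100·t = 3503 K → 3500 K to the nearest 50 K.

3500 K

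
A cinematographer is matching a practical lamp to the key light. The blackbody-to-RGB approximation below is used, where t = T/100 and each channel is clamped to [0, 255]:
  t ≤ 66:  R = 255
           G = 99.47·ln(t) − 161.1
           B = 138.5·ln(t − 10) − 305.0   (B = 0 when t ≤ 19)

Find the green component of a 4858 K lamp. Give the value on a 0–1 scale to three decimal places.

t = 4858/100 = 48.58; the t ≤ 66 branch applies.
G = 99.47·ln 48.58 − 161.1 = 99.47·3.8832 − 161.1 = 225.163.
On a 0–1 scale: 225.163/255 = 0.8830 → 0.883.

0.883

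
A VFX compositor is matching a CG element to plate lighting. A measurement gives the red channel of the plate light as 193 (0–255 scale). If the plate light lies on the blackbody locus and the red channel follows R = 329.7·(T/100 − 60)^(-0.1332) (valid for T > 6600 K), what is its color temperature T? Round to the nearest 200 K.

11600 K

(t − 60)^(-0.1332) = 193/329.7 = 0.58538.
t − 60 = 0.58538^(1/-0.1332) = 0.58538^(-7.508) = 55.713, so t = 115.713.
T = 100·t = 11571 K → 11600 K to the nearest 200 K.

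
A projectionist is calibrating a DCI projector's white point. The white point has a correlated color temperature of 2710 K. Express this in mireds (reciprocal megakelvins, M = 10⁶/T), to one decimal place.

M = 10⁶ / 2710 = 369.004 → 369.0 mireds.

369.0 mireds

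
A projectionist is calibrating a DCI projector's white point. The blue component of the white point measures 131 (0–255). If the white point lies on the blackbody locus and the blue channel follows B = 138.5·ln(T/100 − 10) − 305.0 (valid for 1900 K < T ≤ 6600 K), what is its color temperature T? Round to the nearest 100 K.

3300 K

ln(t − 10) = (131 + 305.0) / 138.5 = 3.1480.
t − 10 = e^3.1480 = 23.290, so t = 33.290.
T = 100·t = 3329 K → 3300 K to the nearest 100 K.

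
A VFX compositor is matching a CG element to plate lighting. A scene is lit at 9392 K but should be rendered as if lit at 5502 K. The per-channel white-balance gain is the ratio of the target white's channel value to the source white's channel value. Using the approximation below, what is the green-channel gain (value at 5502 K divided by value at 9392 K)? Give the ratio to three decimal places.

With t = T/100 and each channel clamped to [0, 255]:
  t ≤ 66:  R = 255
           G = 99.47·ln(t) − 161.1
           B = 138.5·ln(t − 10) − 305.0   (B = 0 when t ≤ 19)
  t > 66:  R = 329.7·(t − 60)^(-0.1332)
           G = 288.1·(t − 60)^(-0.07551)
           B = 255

1.076

At 9392 K (t = 93.92):
  G = 288.1·(93.92 − 60)^(-0.07551) = 288.1·33.92^(-0.07551) = 288.1·0.76636 = 220.790.
At 5502 K (t = 55.02):
  G = 99.47·ln 55.02 − 161.1 = 99.47·4.0077 − 161.1 = 237.546.
Gain = 237.546 / 220.790 = 1.0759 → 1.076.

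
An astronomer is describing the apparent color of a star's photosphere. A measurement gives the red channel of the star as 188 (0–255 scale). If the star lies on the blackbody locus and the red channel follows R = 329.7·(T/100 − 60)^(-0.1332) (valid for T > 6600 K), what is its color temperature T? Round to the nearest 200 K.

12800 K

(t − 60)^(-0.1332) = 188/329.7 = 0.57022.
t − 60 = 0.57022^(1/-0.1332) = 0.57022^(-7.508) = 67.848, so t = 127.848.
T = 100·t = 12785 K → 12800 K to the nearest 200 K.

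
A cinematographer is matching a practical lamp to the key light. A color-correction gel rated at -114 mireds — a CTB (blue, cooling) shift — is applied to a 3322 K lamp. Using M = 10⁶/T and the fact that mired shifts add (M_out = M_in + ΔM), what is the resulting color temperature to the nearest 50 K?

M_in = 10⁶/3322 = 301.02 mireds.
M_out = 301.02 + (-114) = 187.02 mireds.
T_out = 10⁶/187.02 = 5346.9 K → 5350 K.

5350 K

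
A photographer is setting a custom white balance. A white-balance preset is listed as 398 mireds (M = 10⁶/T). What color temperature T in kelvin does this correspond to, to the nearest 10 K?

T = 10⁶ / 398 = 2512.56 K → 2510 K.

2510 K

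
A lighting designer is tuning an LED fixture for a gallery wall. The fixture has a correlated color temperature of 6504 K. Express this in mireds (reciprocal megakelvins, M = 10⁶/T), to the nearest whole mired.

M = 10⁶ / 6504 = 153.752 → 154 mireds.

154 mireds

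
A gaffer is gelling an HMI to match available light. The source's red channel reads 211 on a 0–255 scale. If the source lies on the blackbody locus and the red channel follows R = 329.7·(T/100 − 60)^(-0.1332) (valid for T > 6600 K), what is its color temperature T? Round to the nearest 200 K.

(t − 60)^(-0.1332) = 211/329.7 = 0.63998.
t − 60 = 0.63998^(1/-0.1332) = 0.63998^(-7.508) = 28.525, so t = 88.525.
T = 100·t = 8853 K → 8800 K to the nearest 200 K.

8800 K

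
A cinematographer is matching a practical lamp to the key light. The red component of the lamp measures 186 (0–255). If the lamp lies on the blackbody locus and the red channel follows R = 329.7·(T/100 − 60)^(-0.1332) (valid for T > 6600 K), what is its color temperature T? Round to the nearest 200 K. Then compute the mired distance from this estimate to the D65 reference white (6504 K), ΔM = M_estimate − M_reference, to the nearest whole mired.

-79 mireds

(t − 60)^(-0.1332) = 186/329.7 = 0.56415.
t − 60 = 0.56415^(1/-0.1332) = 0.56415^(-7.508) = 73.521, so t = 133.521.
T = 100·t = 13352 K → 13400 K to the nearest 200 K.
M_estimate = 10⁶/13400 = 74.63; M_reference = 10⁶/6504 = 153.75.
ΔM = 74.63 − 153.75 = -79.12 → -79 mireds.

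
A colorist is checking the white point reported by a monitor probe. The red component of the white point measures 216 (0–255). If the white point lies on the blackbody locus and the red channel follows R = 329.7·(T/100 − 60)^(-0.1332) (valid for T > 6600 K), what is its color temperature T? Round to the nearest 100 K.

(t − 60)^(-0.1332) = 216/329.7 = 0.65514.
t − 60 = 0.65514^(1/-0.1332) = 0.65514^(-7.508) = 23.926, so t = 83.926.
T = 100·t = 8393 K → 8400 K to the nearest 100 K.

8400 K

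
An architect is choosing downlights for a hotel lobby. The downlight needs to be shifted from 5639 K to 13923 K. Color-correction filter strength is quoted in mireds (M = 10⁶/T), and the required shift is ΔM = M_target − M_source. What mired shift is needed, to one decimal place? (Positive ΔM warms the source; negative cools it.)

-105.5 mireds

M_source = 10⁶/5639 = 177.336; M_target = 10⁶/13923 = 71.824.
ΔM = 71.824 − 177.336 = -105.513 → -105.5 mireds, a cooling shift.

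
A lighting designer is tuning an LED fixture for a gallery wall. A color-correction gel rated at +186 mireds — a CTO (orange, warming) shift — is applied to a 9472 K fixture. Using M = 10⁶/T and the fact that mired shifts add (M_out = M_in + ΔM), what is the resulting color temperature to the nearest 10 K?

3430 K

M_in = 10⁶/9472 = 105.57 mireds.
M_out = 105.57 + (+186) = 291.57 mireds.
T_out = 10⁶/291.57 = 3429.7 K → 3430 K.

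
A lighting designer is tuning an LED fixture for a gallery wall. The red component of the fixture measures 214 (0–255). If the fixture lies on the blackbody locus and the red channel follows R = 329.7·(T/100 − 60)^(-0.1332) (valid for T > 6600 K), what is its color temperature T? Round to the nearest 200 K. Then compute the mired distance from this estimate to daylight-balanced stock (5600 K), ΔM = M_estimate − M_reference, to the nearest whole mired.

(t − 60)^(-0.1332) = 214/329.7 = 0.64907.
t − 60 = 0.64907^(1/-0.1332) = 0.64907^(-7.508) = 25.657, so t = 85.657.
T = 100·t = 8566 K → 8600 K to the nearest 200 K.
M_estimate = 10⁶/8600 = 116.28; M_reference = 10⁶/5600 = 178.57.
ΔM = 116.28 − 178.57 = -62.29 → -62 mireds.

-62 mireds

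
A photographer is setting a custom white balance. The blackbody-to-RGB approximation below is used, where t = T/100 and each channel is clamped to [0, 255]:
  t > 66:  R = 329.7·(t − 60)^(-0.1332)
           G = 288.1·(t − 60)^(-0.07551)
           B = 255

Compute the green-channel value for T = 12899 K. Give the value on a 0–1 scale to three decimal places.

t = 12899/100 = 128.99; the t > 66 branch applies.
G = 288.1·(128.99 − 60)^(-0.07551) = 288.1·68.99^(-0.07551) = 288.1·0.72636 = 209.265.
On a 0–1 scale: 209.265/255 = 0.8206 → 0.821.

0.821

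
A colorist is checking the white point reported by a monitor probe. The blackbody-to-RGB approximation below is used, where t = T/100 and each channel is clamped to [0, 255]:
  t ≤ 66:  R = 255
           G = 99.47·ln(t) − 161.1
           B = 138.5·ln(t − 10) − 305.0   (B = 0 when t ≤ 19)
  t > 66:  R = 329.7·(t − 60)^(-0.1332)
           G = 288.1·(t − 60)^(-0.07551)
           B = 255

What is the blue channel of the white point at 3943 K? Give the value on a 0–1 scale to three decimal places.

t = 3943/100 = 39.43; the t ≤ 66 branch applies.
B = 138.5·ln(39.43 − 10) − 305.0 = 138.5·ln 29.43 − 305.0 = 138.5·3.3820 − 305.0 = 163.409.
On a 0–1 scale: 163.409/255 = 0.6408 → 0.641.

0.641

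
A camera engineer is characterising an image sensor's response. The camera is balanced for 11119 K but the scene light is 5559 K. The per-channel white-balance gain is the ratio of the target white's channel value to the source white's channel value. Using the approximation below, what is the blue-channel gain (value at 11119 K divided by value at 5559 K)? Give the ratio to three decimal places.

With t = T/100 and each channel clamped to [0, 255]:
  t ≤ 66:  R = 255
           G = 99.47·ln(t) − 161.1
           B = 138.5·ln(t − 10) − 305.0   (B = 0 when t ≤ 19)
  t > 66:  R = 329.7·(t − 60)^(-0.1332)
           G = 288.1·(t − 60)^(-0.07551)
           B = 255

1.138

At 5559 K (t = 55.59):
  B = 138.5·ln(55.59 − 10) − 305.0 = 138.5·ln 45.59 − 305.0 = 138.5·3.8197 − 305.0 = 224.027.
At 11119 K (t = 111.19):
  B = 255 by definition for t > 66.
Gain = 255.000 / 224.027 = 1.1383 → 1.138.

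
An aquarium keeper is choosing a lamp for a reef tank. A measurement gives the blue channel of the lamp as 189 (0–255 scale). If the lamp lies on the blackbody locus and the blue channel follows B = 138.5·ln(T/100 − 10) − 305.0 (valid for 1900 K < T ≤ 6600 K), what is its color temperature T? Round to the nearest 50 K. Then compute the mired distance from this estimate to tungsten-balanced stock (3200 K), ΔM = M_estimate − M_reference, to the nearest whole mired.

-93 mireds

ln(t − 10) = (189 + 305.0) / 138.5 = 3.5668.
t − 10 = e^3.5668 = 35.403, so t = 45.403.
T = 100·t = 4540 K → 4550 K to the nearest 50 K.
M_estimate = 10⁶/4550 = 219.78; M_reference = 10⁶/3200 = 312.50.
ΔM = 219.78 − 312.50 = -92.72 → -93 mireds.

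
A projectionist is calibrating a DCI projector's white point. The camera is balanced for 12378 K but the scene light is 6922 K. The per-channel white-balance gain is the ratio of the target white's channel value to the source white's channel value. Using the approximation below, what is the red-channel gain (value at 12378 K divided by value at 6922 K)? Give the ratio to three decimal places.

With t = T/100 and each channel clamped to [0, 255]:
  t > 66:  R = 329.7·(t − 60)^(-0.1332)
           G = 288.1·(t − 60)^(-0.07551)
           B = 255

At 6922 K (t = 69.22):
  R = 329.7·(69.22 − 60)^(-0.1332) = 329.7·9.22^(-0.1332) = 329.7·0.74387 = 245.254.
At 12378 K (t = 123.78):
  R = 329.7·(123.78 − 60)^(-0.1332) = 329.7·63.78^(-0.1332) = 329.7·0.57493 = 189.555.
Gain = 189.555 / 245.254 = 0.7729 → 0.773.

0.773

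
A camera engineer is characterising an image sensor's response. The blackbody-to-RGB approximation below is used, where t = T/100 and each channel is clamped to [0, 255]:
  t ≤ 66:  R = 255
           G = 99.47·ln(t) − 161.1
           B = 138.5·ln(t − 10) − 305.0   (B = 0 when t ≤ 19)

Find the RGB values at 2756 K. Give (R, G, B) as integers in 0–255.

t = 2756/100 = 27.56; the t ≤ 66 branch applies.
R = 255 by definition for t ≤ 66.
G = 99.47·ln 27.56 − 161.1 = 99.47·3.3164 − 161.1 = 168.779.
B = 138.5·ln(27.56 − 10) − 305.0 = 138.5·ln 17.56 − 305.0 = 138.5·2.8656 − 305.0 = 91.889.
Rounded: (255, 169, 92).

(255, 169, 92)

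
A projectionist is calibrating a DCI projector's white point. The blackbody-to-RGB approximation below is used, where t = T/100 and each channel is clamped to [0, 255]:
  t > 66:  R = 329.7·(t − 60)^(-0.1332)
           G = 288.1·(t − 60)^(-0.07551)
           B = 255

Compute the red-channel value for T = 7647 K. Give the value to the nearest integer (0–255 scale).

227

t = 7647/100 = 76.47; the t > 66 branch applies.
R = 329.7·(76.47 − 60)^(-0.1332) = 329.7·16.47^(-0.1332) = 329.7·0.68855 = 227.015.
Rounded: 227.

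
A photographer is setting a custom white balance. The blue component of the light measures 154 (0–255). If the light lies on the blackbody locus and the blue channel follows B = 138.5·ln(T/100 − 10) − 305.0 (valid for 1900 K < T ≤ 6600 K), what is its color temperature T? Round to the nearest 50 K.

3750 K

ln(t − 10) = (154 + 305.0) / 138.5 = 3.3141.
t − 10 = e^3.3141 = 27.497, so t = 37.497.
T = 100·t = 3750 K → 3750 K to the nearest 50 K.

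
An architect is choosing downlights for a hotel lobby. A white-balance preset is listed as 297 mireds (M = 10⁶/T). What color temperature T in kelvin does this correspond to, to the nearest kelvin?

3367 K

T = 10⁶ / 297 = 3367.00 K → 3367 K.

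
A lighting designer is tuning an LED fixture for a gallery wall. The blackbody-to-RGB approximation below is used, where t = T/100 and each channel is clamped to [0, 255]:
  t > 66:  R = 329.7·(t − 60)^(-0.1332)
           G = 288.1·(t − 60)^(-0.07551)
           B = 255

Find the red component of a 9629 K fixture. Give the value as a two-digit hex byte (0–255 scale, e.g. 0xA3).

t = 9629/100 = 96.29; the t > 66 branch applies.
R = 329.7·(96.29 − 60)^(-0.1332) = 329.7·36.29^(-0.1332) = 329.7·0.61978 = 204.341.
Rounded: 204; in hex, 0xCC.

0xCC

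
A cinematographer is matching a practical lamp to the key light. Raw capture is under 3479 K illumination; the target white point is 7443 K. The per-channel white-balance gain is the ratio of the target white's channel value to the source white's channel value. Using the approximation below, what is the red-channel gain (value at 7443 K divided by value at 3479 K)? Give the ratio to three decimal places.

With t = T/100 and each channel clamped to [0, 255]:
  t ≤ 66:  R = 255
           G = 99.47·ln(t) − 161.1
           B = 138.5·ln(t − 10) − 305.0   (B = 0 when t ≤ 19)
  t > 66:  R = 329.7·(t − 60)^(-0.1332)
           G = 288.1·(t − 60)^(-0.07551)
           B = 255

0.906

At 3479 K (t = 34.79):
  R = 255 by definition for t ≤ 66.
At 7443 K (t = 74.43):
  R = 329.7·(74.43 − 60)^(-0.1332) = 329.7·14.43^(-0.1332) = 329.7·0.70079 = 231.049.
Gain = 231.049 / 255.000 = 0.9061 → 0.906.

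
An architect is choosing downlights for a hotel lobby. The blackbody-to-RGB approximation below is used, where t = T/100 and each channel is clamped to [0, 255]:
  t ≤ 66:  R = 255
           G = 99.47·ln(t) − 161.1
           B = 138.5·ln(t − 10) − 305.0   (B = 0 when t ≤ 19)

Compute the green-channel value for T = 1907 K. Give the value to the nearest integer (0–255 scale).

t = 1907/100 = 19.07; the t ≤ 66 branch applies.
G = 99.47·ln 19.07 − 161.1 = 99.47·2.9481 − 161.1 = 132.149.
Rounded: 132.

132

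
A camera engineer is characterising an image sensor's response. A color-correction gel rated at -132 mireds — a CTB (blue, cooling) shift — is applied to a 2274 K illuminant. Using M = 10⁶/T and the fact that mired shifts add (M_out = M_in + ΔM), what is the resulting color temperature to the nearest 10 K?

M_in = 10⁶/2274 = 439.75 mireds.
M_out = 439.75 + (-132) = 307.75 mireds.
T_out = 10⁶/307.75 = 3249.4 K → 3250 K.

3250 K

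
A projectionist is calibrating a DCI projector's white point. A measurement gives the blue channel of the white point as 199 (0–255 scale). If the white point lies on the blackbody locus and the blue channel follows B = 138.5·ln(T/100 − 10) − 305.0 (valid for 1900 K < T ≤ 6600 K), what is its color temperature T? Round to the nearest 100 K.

4800 K

ln(t − 10) = (199 + 305.0) / 138.5 = 3.6390.
t − 10 = e^3.6390 = 38.053, so t = 48.053.
T = 100·t = 4805 K → 4800 K to the nearest 100 K.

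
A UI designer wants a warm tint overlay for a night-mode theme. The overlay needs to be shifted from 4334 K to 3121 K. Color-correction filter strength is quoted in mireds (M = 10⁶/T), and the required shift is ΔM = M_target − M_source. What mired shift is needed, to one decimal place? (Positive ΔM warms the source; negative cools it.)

+89.7 mireds

M_source = 10⁶/4334 = 230.734; M_target = 10⁶/3121 = 320.410.
ΔM = 320.410 − 230.734 = 89.676 → +89.7 mireds, a warming shift.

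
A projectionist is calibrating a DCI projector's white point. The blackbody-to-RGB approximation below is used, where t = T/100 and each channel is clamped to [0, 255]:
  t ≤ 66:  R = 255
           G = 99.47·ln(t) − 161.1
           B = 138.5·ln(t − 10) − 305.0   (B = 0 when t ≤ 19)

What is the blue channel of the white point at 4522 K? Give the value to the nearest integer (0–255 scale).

t = 4522/100 = 45.22; the t ≤ 66 branch applies.
B = 138.5·ln(45.22 − 10) − 305.0 = 138.5·ln 35.22 − 305.0 = 138.5·3.5616 − 305.0 = 188.284.
Rounded: 188.

188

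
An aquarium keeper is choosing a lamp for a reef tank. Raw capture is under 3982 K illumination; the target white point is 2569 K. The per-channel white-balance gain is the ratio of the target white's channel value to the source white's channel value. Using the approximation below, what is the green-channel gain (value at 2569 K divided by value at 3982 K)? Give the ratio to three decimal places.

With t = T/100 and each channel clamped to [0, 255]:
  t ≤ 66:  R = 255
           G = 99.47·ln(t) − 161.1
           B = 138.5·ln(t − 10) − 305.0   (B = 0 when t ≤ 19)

0.788

At 3982 K (t = 39.82):
  G = 99.47·ln 39.82 − 161.1 = 99.47·3.6844 − 161.1 = 205.384.
At 2569 K (t = 25.69):
  G = 99.47·ln 25.69 − 161.1 = 99.47·3.2461 − 161.1 = 161.790.
Gain = 161.790 / 205.384 = 0.7877 → 0.788.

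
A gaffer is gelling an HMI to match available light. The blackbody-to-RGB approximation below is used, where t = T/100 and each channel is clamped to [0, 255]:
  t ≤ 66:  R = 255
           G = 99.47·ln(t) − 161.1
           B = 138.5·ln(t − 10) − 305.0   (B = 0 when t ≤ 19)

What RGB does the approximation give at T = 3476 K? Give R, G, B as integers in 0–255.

t = 3476/100 = 34.76; the t ≤ 66 branch applies.
R = 255 by definition for t ≤ 66.
G = 99.47·ln 34.76 − 161.1 = 99.47·3.5485 − 161.1 = 191.866.
B = 138.5·ln(34.76 − 10) − 305.0 = 138.5·ln 24.76 − 305.0 = 138.5·3.2092 − 305.0 = 139.478.
Rounded: (255, 192, 139).

R=255, G=192, B=139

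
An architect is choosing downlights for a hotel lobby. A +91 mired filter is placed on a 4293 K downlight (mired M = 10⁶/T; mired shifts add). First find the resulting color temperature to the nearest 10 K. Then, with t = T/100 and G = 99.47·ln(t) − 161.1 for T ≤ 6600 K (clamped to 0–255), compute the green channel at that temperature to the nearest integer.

180

M_in = 10⁶/4293 = 232.94; M_out = 232.94 + (+91) = 323.94.
T_out = 10⁶/323.94 = 3087.0 K → 3090 K; t = 30.9.
G = 99.47·ln 30.9 − 161.1 = 99.47·3.4308 − 161.1 = 180.157.
Rounded: 180.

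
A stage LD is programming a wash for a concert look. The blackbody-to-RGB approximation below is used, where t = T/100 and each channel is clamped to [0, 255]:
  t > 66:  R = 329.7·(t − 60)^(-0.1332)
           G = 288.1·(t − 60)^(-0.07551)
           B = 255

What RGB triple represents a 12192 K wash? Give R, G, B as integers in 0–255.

t = 12192/100 = 121.92; the t > 66 branch applies.
R = 329.7·(121.92 − 60)^(-0.1332) = 329.7·61.92^(-0.1332) = 329.7·0.57720 = 190.304.
G = 288.1·(121.92 − 60)^(-0.07551) = 288.1·61.92^(-0.07551) = 288.1·0.73232 = 210.980.
B = 255 by definition for t > 66.
Rounded: (190, 211, 255).

R=190, G=211, B=255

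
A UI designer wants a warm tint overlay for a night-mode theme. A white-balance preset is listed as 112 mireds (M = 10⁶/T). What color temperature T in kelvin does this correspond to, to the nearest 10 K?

T = 10⁶ / 112 = 8928.57 K → 8930 K.

8930 K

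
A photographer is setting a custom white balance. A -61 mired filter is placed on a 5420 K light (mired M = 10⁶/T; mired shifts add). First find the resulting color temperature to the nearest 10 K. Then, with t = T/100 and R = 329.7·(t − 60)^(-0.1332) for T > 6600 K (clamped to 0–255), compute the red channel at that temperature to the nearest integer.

220

M_in = 10⁶/5420 = 184.50; M_out = 184.50 + (-61) = 123.50.
T_out = 10⁶/123.50 = 8097.0 K → 8100 K; t = 81.
R = 329.7·(81 − 60)^(-0.1332) = 329.7·21^(-0.1332) = 329.7·0.66662 = 219.786.
Rounded: 220.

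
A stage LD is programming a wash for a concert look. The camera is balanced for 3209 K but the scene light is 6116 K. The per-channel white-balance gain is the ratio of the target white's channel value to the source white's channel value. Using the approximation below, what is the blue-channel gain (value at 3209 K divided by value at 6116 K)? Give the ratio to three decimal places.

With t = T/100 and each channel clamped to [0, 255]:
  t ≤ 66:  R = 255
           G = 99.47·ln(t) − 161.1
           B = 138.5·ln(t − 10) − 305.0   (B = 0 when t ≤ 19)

At 6116 K (t = 61.16):
  B = 138.5·ln(61.16 − 10) − 305.0 = 138.5·ln 51.16 − 305.0 = 138.5·3.9350 − 305.0 = 239.992.
At 3209 K (t = 32.09):
  B = 138.5·ln(32.09 − 10) − 305.0 = 138.5·ln 22.09 − 305.0 = 138.5·3.0951 − 305.0 = 123.675.
Gain = 123.675 / 239.992 = 0.5153 → 0.515.

0.515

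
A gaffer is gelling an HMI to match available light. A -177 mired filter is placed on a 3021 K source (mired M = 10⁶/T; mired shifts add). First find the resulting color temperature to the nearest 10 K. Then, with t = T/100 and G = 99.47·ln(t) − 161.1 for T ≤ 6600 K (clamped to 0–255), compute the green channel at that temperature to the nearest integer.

254

M_in = 10⁶/3021 = 331.02; M_out = 331.02 + (-177) = 154.02.
T_out = 10⁶/154.02 = 6492.8 K → 6490 K; t = 64.9.
G = 99.47·ln 64.9 − 161.1 = 99.47·4.1728 − 161.1 = 253.973.
Rounded: 254.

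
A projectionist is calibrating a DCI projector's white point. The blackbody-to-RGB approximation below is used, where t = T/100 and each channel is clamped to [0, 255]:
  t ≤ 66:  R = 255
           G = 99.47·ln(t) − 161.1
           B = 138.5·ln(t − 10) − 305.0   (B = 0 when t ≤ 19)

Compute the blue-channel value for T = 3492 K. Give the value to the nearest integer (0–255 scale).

140

t = 3492/100 = 34.92; the t ≤ 66 branch applies.
B = 138.5·ln(34.92 − 10) − 305.0 = 138.5·ln 24.92 − 305.0 = 138.5·3.2157 − 305.0 = 140.370.
Rounded: 140.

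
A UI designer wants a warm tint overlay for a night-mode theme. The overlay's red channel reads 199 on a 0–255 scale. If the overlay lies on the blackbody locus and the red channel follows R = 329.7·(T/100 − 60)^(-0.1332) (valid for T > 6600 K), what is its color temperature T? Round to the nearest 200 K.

10400 K

(t − 60)^(-0.1332) = 199/329.7 = 0.60358.
t − 60 = 0.60358^(1/-0.1332) = 0.60358^(-7.508) = 44.273, so t = 104.273.
T = 100·t = 10427 K → 10400 K to the nearest 200 K.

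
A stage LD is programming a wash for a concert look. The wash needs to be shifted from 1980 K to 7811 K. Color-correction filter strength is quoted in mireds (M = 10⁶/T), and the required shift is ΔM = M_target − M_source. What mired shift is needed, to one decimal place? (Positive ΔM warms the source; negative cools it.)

-377.0 mireds

M_source = 10⁶/1980 = 505.051; M_target = 10⁶/7811 = 128.025.
ΔM = 128.025 − 505.051 = -377.026 → -377.0 mireds, a cooling shift.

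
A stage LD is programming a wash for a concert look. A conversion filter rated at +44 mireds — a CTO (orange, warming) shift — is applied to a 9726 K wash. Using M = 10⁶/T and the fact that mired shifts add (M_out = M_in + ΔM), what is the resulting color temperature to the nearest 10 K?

6810 K

M_in = 10⁶/9726 = 102.82 mireds.
M_out = 102.82 + (+44) = 146.82 mireds.
T_out = 10⁶/146.82 = 6811.2 K → 6810 K.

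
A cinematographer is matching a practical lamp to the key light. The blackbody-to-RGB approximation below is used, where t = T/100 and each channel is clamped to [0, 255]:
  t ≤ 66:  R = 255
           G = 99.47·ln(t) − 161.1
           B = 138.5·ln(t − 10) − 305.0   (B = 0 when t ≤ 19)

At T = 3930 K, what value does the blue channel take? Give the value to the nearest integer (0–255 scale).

t = 3930/100 = 39.3; the t ≤ 66 branch applies.
B = 138.5·ln(39.3 − 10) − 305.0 = 138.5·ln 29.3 − 305.0 = 138.5·3.3776 − 305.0 = 162.796.
Rounded: 163.

163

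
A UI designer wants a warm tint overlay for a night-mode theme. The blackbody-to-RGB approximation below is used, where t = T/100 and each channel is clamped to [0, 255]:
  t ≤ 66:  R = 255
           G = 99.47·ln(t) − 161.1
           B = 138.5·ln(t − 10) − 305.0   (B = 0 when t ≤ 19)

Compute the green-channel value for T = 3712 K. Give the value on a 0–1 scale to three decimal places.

t = 3712/100 = 37.12; the t ≤ 66 branch applies.
G = 99.47·ln 37.12 − 161.1 = 99.47·3.6142 − 161.1 = 198.400.
On a 0–1 scale: 198.400/255 = 0.7780 → 0.778.

0.778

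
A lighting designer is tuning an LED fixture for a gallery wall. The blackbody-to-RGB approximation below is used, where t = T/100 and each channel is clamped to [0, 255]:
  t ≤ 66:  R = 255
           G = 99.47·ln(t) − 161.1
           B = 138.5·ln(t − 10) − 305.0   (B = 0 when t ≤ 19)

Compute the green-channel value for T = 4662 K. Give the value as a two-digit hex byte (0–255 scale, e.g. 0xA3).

t = 4662/100 = 46.62; the t ≤ 66 branch applies.
G = 99.47·ln 46.62 − 161.1 = 99.47·3.8420 − 161.1 = 221.067.
Rounded: 221; in hex, 0xDD.

0xDD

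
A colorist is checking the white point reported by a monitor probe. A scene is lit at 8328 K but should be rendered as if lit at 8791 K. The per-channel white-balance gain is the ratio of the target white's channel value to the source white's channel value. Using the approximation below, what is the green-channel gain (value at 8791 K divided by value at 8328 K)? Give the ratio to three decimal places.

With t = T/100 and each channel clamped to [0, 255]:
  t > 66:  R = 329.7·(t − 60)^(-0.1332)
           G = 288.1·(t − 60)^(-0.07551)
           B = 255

At 8328 K (t = 83.28):
  G = 288.1·(83.28 − 60)^(-0.07551) = 288.1·23.28^(-0.07551) = 288.1·0.78846 = 227.155.
At 8791 K (t = 87.91):
  G = 288.1·(87.91 − 60)^(-0.07551) = 288.1·27.91^(-0.07551) = 288.1·0.77773 = 224.065.
Gain = 224.065 / 227.155 = 0.9864 → 0.986.

0.986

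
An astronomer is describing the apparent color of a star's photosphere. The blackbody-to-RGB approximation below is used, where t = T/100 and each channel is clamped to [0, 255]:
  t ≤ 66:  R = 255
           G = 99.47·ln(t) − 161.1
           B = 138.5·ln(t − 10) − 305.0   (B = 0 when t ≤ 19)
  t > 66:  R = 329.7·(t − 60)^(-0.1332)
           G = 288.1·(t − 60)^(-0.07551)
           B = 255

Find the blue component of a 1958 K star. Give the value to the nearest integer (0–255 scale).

8

t = 1958/100 = 19.58; the t ≤ 66 branch applies.
B = 138.5·ln(19.58 − 10) − 305.0 = 138.5·ln 9.58 − 305.0 = 138.5·2.2597 − 305.0 = 7.965.
Rounded: 8.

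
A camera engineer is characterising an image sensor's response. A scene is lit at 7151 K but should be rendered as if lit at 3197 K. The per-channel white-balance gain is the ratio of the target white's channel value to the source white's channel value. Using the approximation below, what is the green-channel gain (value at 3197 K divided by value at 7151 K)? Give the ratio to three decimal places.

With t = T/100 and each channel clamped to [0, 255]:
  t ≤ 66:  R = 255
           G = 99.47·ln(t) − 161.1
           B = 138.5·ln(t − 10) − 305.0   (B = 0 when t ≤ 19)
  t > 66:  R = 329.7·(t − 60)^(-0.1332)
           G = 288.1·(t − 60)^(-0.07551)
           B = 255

At 7151 K (t = 71.51):
  G = 288.1·(71.51 − 60)^(-0.07551) = 288.1·11.51^(-0.07551) = 288.1·0.83153 = 239.564.
At 3197 K (t = 31.97):
  G = 99.47·ln 31.97 − 161.1 = 99.47·3.4648 − 161.1 = 183.543.
Gain = 183.543 / 239.564 = 0.7662 → 0.766.

0.766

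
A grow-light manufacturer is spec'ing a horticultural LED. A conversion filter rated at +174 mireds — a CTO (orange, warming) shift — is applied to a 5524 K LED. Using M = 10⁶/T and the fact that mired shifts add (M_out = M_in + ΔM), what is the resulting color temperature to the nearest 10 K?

2820 K

M_in = 10⁶/5524 = 181.03 mireds.
M_out = 181.03 + (+174) = 355.03 mireds.
T_out = 10⁶/355.03 = 2816.7 K → 2820 K.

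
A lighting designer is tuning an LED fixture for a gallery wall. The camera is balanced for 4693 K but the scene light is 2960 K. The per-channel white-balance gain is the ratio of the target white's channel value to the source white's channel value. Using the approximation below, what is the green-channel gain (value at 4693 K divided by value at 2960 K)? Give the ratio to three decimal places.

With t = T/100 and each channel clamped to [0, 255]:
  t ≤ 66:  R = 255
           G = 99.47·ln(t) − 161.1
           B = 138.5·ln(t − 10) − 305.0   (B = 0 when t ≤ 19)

At 2960 K (t = 29.6):
  G = 99.47·ln 29.6 − 161.1 = 99.47·3.3878 − 161.1 = 175.882.
At 4693 K (t = 46.93):
  G = 99.47·ln 46.93 − 161.1 = 99.47·3.8487 − 161.1 = 221.726.
Gain = 221.726 / 175.882 = 1.2607 → 1.261.

1.261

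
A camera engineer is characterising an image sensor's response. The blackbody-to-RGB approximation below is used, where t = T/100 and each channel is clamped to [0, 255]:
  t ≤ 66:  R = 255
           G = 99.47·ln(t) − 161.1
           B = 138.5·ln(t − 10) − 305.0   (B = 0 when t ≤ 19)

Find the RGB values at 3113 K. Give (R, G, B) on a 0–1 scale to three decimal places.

(1.000, 0.709, 0.461)

t = 3113/100 = 31.13; the t ≤ 66 branch applies.
R = 255 by definition for t ≤ 66.
G = 99.47·ln 31.13 − 161.1 = 99.47·3.4382 − 161.1 = 180.895.
B = 138.5·ln(31.13 − 10) − 305.0 = 138.5·ln 21.13 − 305.0 = 138.5·3.0507 − 305.0 = 117.521.
Dividing each by 255: (1.0000, 0.7094, 0.4609) → (1.000, 0.709, 0.461).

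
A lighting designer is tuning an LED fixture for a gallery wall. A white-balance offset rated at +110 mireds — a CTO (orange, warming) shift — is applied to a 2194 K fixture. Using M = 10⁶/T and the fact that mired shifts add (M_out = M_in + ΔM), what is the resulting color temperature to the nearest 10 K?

1770 K

M_in = 10⁶/2194 = 455.79 mireds.
M_out = 455.79 + (+110) = 565.79 mireds.
T_out = 10⁶/565.79 = 1767.4 K → 1770 K.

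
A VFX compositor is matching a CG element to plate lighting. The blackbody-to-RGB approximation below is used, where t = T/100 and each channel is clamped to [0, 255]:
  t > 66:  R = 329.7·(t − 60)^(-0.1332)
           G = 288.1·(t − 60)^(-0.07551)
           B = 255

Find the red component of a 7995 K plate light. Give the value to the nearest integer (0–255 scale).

t = 7995/100 = 79.95; the t > 66 branch applies.
R = 329.7·(79.95 − 60)^(-0.1332) = 329.7·19.95^(-0.1332) = 329.7·0.67119 = 221.292.
Rounded: 221.

221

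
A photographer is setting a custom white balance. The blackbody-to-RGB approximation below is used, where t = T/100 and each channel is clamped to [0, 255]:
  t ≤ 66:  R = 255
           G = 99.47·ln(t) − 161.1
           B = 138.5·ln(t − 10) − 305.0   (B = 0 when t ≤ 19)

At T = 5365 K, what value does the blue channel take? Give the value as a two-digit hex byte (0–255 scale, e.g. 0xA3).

0xDA

t = 5365/100 = 53.65; the t ≤ 66 branch applies.
B = 138.5·ln(53.65 − 10) − 305.0 = 138.5·ln 43.65 − 305.0 = 138.5·3.7762 − 305.0 = 218.004.
Rounded: 218; in hex, 0xDA.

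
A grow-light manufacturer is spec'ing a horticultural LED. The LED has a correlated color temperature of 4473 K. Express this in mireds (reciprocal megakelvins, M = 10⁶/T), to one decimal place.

223.6 mireds

M = 10⁶ / 4473 = 223.564 → 223.6 mireds.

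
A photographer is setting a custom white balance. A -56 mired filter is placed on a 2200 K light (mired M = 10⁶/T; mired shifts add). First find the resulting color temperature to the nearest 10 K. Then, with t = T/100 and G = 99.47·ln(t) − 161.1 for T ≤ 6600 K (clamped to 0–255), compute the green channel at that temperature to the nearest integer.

M_in = 10⁶/2200 = 454.55; M_out = 454.55 + (-56) = 398.55.
T_out = 10⁶/398.55 = 2509.1 K → 2510 K; t = 25.1.
G = 99.47·ln 25.1 − 161.1 = 99.47·3.2229 − 161.1 = 159.479.
Rounded: 159.

159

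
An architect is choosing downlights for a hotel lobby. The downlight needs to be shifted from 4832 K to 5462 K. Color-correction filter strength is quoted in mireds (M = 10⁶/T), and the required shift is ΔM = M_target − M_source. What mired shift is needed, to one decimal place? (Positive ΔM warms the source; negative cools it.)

M_source = 10⁶/4832 = 206.954; M_target = 10⁶/5462 = 183.083.
ΔM = 183.083 − 206.954 = -23.871 → -23.9 mireds, a cooling shift.

-23.9 mireds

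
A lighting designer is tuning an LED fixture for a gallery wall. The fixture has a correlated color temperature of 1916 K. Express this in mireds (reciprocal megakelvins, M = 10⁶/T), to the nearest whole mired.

522 mireds

M = 10⁶ / 1916 = 521.921 → 522 mireds.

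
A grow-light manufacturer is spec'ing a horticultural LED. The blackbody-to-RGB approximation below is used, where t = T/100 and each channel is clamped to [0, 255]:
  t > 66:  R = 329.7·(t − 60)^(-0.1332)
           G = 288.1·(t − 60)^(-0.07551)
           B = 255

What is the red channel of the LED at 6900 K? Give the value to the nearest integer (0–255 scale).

t = 6900/100 = 69; the t > 66 branch applies.
R = 329.7·(69 − 60)^(-0.1332) = 329.7·9^(-0.1332) = 329.7·0.74627 = 246.045.
Rounded: 246.

246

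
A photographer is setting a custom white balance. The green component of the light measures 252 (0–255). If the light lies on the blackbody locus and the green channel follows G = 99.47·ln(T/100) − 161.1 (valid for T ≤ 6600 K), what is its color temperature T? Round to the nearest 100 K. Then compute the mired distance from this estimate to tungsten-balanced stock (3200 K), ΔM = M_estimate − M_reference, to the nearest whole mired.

-156 mireds

ln t = (252 + 161.1) / 99.47 = 4.1530.
t = e^4.1530 = 63.625.
T = 100·t = 6363 K → 6400 K to the nearest 100 K.
M_estimate = 10⁶/6400 = 156.25; M_reference = 10⁶/3200 = 312.50.
ΔM = 156.25 − 312.50 = -156.25 → -156 mireds.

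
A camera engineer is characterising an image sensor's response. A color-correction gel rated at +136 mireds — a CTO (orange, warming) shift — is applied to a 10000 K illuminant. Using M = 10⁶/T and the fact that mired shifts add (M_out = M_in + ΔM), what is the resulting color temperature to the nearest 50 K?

4250 K

M_in = 10⁶/10000 = 100.00 mireds.
M_out = 100.00 + (+136) = 236.00 mireds.
T_out = 10⁶/236.00 = 4237.3 K → 4250 K.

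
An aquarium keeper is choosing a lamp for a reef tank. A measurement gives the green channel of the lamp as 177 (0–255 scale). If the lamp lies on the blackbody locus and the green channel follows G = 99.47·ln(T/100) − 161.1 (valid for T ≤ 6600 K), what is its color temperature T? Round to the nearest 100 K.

ln t = (177 + 161.1) / 99.47 = 3.3990.
t = e^3.3990 = 29.935.
T = 100·t = 2993 K → 3000 K to the nearest 100 K.

3000 K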